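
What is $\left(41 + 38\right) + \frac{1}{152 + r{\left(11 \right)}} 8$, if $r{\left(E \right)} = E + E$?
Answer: $\frac{6877}{87} \approx 79.046$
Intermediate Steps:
$r{\left(E \right)} = 2 E$
$\left(41 + 38\right) + \frac{1}{152 + r{\left(11 \right)}} 8 = \left(41 + 38\right) + \frac{1}{152 + 2 \cdot 11} \cdot 8 = 79 + \frac{1}{152 + 22} \cdot 8 = 79 + \frac{1}{174} \cdot 8 = 79 + \frac{4}{87} = \frac{6877}{87}$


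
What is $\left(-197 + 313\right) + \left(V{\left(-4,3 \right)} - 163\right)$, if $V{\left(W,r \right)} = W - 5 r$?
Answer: $-66$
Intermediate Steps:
$\left(-197 + 313\right) + \left(V{\left(-4,3 \right)} - 163\right) = \left(-197 + 313\right) - 182 = 116 - 182 = -66$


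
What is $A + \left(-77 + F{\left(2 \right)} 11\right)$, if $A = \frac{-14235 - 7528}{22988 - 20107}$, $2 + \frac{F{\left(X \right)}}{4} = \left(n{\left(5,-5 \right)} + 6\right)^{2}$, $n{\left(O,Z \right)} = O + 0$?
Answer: $\frac{14841316}{2881} \approx 5151.4$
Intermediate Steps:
$n{\left(O,Z \right)} = O$
$F{\left(X \right)} = 476$ ($F{\left(X \right)} = -8 + 4 \left(5 + 6\right)^{2} = -8 + 4 \cdot 11^{2} = -8 + 4 \cdot 121 = -8 + 484 = 476$)
$A = - \frac{21763}{2881} \approx -7.554$
$A + \left(-77 + F{\left(2 \right)} 11\right) = - \frac{21763}{2881} + \left(-77 + 476 \cdot 11\right) = - \frac{21763}{2881} + \left(-77 + 5236\right) = - \frac{21763}{2881} + 5159 = \frac{14841316}{2881}$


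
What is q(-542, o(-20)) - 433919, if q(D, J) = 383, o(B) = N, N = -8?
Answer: -433536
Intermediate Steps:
o(B) = -8
q(-542, o(-20)) - 433919 = 383 - 433919 = -433536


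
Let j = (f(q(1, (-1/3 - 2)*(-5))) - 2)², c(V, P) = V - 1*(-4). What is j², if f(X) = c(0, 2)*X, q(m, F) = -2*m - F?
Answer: 835210000/81 ≈ 1.0311e+7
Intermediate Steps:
c(V, P) = 4 + V (c(V, P) = V + 4 = 4 + V)
q(m, F) = -F - 2*m
f(X) = 4*X (f(X) = (4 + 0)*X = 4*X)
j = 28900/9 (j = (4*(-(-1/3 - 2)*(-5) - 2*1) - 2)² = (4*(-(-1*⅓ - 2)*(-5) - 2) - 2)² = (4*(-(-⅓ - 2)*(-5) - 2) - 2)² = (4*(-(-7)*(-5)/3 - 2) - 2)² = (4*(-1*35/3 - 2) - 2)² = (4*(-35/3 - 2) - 2)² = (4*(-41/3) - 2)² = (-164/3 - 2)² = (-170/3)² = 28900/9 ≈ 3211.1)
j² = (28900/9)² = 835210000/81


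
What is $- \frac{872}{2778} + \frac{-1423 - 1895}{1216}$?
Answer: $- \frac{2569439}{844512} \approx -3.0425$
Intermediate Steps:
$- \frac{872}{2778} + \frac{-1423 - 1895}{1216} = \left(-872\right) \frac{1}{2778} + \left(-1423 - 1895\right) \frac{1}{1216} = - \frac{436}{1389} - \frac{1659}{608} = - \frac{2569439}{844512}$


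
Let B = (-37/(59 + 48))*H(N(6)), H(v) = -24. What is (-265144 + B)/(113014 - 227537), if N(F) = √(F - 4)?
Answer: 28369520/12253961 ≈ 2.3151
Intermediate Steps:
N(F) = √(-4 + F)
B = 888/107 (B = -37/(59 + 48)*(-24) = -37/107*(-24) = 888/107 ≈ 8.2991)
(-265144 + B)/(113014 - 227537) = (-265144 + 888/107)/(113014 - 227537) = -28369520/107/(-114523) = -28369520/107*(-1/114523) = 28369520/12253961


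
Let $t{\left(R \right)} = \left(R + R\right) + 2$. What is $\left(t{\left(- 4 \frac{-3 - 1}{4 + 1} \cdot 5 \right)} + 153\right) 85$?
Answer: $15895$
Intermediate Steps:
$t{\left(R \right)} = 2 + 2 R$ ($t{\left(R \right)} = 2 R + 2 = 2 + 2 R$)
$\left(t{\left(- 4 \frac{-3 - 1}{4 + 1} \cdot 5 \right)} + 153\right) 85 = \left(\left(2 + 2 - 4 \frac{-3 - 1}{4 + 1} \cdot 5\right) + 153\right) 85 = \left(\left(2 + 2 - 4 \left(- \frac{4}{5}\right) 5\right) + 153\right) 85 = \left(\left(2 + 2 - 4 \left(\left(-4\right) \frac{1}{5}\right) 5\right) + 153\right) 85 = \left(\left(2 + 2 \left(-4\right) \left(- \frac{4}{5}\right) 5\right) + 153\right) 85 = \left(\left(2 + 2 \cdot \frac{16}{5} \cdot 5\right) + 153\right) 85 = \left(\left(2 + 2 \cdot 16\right) + 153\right) 85 = \left(\left(2 + 32\right) + 153\right) 85 = \left(34 + 153\right) 85 = 187 \cdot 85 = 15895$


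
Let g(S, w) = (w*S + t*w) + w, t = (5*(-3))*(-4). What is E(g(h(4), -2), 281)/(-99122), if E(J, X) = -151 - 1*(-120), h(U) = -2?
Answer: 31/99122 ≈ 0.00031275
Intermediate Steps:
t = 60 (t = -15*(-4) = 60)
g(S, w) = 61*w + S*w (g(S, w) = (w*S + 60*w) + w = (S*w + 60*w) + w = (60*w + S*w) + w = 61*w + S*w)
E(J, X) = -31 (E(J, X) = -151 + 120 = -31)
E(g(h(4), -2), 281)/(-99122) = -31/(-99122) = -31*(-1/99122) = 31/99122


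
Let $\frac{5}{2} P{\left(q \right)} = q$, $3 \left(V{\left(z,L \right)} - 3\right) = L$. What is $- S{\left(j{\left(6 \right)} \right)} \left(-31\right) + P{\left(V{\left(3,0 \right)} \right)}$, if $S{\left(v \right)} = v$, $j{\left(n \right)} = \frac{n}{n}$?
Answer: $\frac{161}{5} \approx 32.2$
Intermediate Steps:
$j{\left(n \right)} = 1$
$V{\left(z,L \right)} = 3 + \frac{L}{3}$
$P{\left(q \right)} = \frac{2 q}{5}$
$- S{\left(j{\left(6 \right)} \right)} \left(-31\right) + P{\left(V{\left(3,0 \right)} \right)} = \left(-1\right) 1 \left(-31\right) + \frac{2 \left(3 + \frac{1}{3} \cdot 0\right)}{5} = \left(-1\right) \left(-31\right) + \frac{2 \left(3 + 0\right)}{5} = 31 + \frac{2}{5} \cdot 3 = 31 + \frac{6}{5} = \frac{161}{5}$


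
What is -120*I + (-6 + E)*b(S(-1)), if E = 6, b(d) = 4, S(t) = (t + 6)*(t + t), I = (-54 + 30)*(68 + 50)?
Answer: 339840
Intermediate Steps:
I = -2832 (I = -24*118 = -2832)
S(t) = 2*t*(6 + t) (S(t) = (6 + t)*(2*t) = 2*t*(6 + t))
-120*I + (-6 + E)*b(S(-1)) = -120*(-2832) + (-6 + 6)*4 = 339840 + 0*4 = 339840 + 0 = 339840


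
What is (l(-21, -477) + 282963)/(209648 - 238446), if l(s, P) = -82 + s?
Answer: -141430/14399 ≈ -9.8222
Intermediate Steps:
(l(-21, -477) + 282963)/(209648 - 238446) = ((-82 - 21) + 282963)/(209648 - 238446) = (-103 + 282963)/(-28798) = 282860*(-1/28798) = -141430/14399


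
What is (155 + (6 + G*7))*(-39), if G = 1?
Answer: -6552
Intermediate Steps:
(155 + (6 + G*7))*(-39) = (155 + (6 + 1*7))*(-39) = (155 + (6 + 7))*(-39) = (155 + 13)*(-39) = 168*(-39) = -6552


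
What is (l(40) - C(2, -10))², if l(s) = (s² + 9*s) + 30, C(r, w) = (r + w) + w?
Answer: 4032064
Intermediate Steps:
C(r, w) = r + 2*w
l(s) = 30 + s² + 9*s
(l(40) - C(2, -10))² = ((30 + 40² + 9*40) - (2 + 2*(-10)))² = ((30 + 1600 + 360) - (2 - 20))² = (1990 - 1*(-18))² = (1990 + 18)² = 2008² = 4032064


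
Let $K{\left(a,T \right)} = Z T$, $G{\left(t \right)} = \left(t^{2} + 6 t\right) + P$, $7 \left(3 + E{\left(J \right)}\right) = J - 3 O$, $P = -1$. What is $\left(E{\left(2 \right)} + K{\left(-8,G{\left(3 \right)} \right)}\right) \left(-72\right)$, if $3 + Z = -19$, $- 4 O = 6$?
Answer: $\frac{289332}{7} \approx 41333.0$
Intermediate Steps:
$O = - \frac{3}{2}$ ($O = \left(- \frac{1}{4}\right) 6 = - \frac{3}{2} \approx -1.5$)
$Z = -22$ ($Z = -3 - 19 = -22$)
$E{\left(J \right)} = - \frac{33}{14} + \frac{J}{7}$ ($E{\left(J \right)} = -3 + \frac{J - - \frac{9}{2}}{7} = -3 + \frac{J + \frac{9}{2}}{7} = -3 + \frac{\frac{9}{2} + J}{7} = -3 + \left(\frac{9}{14} + \frac{J}{7}\right) = - \frac{33}{14} + \frac{J}{7}$)
$G{\left(t \right)} = -1 + t^{2} + 6 t$ ($G{\left(t \right)} = \left(t^{2} + 6 t\right) - 1 = -1 + t^{2} + 6 t$)
$K{\left(a,T \right)} = - 22 T$
$\left(E{\left(2 \right)} + K{\left(-8,G{\left(3 \right)} \right)}\right) \left(-72\right) = \left(\left(- \frac{33}{14} + \frac{1}{7} \cdot 2\right) - 22 \left(-1 + 3^{2} + 6 \cdot 3\right)\right) \left(-72\right) = \left(\left(- \frac{33}{14} + \frac{2}{7}\right) - 22 \left(-1 + 9 + 18\right)\right) \left(-72\right) = \left(- \frac{29}{14} - 572\right) \left(-72\right) = \left(- \frac{8037}{14}\right) \left(-72\right) = \frac{289332}{7}$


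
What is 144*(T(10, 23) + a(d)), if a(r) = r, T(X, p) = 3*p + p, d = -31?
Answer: 8784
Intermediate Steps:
T(X, p) = 4*p
144*(T(10, 23) + a(d)) = 144*(4*23 - 31) = 144*(92 - 31) = 144*61 = 8784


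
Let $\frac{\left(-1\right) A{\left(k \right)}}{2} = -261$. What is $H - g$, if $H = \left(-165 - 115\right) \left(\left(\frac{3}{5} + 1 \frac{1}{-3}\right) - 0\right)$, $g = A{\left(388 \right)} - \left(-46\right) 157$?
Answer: $- \frac{23456}{3} \approx -7818.7$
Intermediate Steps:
$A{\left(k \right)} = 522$ ($A{\left(k \right)} = \left(-2\right) \left(-261\right) = 522$)
$g = 7744$ ($g = 522 - \left(-46\right) 157 = 522 - -7222 = 522 + 7222 = 7744$)
$H = - \frac{224}{3}$ ($H = - 280 \left(\left(3 \cdot \frac{1}{5} + 1 \left(- \frac{1}{3}\right)\right) + 0\right) = - 280 \left(\left(\frac{3}{5} - \frac{1}{3}\right) + 0\right) = - 280 \left(\frac{4}{15} + 0\right) = \left(-280\right) \frac{4}{15} = - \frac{224}{3} \approx -74.667$)
$H - g = - \frac{224}{3} - 7744 = - \frac{23456}{3}$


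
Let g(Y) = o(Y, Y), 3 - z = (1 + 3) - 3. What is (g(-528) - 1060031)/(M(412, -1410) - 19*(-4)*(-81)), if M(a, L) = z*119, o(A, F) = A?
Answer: 1060559/5918 ≈ 179.21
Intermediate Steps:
z = 2 (z = 3 - ((1 + 3) - 3) = 3 - (4 - 3) = 3 - 1*1 = 3 - 1 = 2)
M(a, L) = 238 (M(a, L) = 2*119 = 238)
g(Y) = Y
(g(-528) - 1060031)/(M(412, -1410) - 19*(-4)*(-81)) = (-528 - 1060031)/(238 - 19*(-4)*(-81)) = -1060559/(238 + 76*(-81)) = -1060559/(238 - 6156) = -1060559/(-5918) = -1060559*(-1/5918) = 1060559/5918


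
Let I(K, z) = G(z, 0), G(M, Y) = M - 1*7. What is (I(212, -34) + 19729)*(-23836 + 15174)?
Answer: -170537456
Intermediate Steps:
G(M, Y) = -7 + M (G(M, Y) = M - 7 = -7 + M)
I(K, z) = -7 + z
(I(212, -34) + 19729)*(-23836 + 15174) = ((-7 - 34) + 19729)*(-23836 + 15174) = (-41 + 19729)*(-8662) = 19688*(-8662) = -170537456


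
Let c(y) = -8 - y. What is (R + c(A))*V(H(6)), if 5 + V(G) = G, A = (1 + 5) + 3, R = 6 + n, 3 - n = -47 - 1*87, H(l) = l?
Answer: 126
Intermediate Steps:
n = 137 (n = 3 - (-47 - 1*87) = 3 - (-47 - 87) = 3 - 1*(-134) = 3 + 134 = 137)
R = 143 (R = 6 + 137 = 143)
A = 9 (A = 6 + 3 = 9)
V(G) = -5 + G
(R + c(A))*V(H(6)) = (143 + (-8 - 1*9))*(-5 + 6) = (143 + (-8 - 9))*1 = (143 - 17)*1 = 126*1 = 126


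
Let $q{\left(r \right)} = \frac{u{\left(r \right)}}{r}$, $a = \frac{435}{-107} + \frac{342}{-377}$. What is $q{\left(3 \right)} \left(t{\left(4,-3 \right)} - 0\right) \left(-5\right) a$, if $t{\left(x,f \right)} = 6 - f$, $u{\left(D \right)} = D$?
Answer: $\frac{9026505}{40339} \approx 223.77$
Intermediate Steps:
$a = - \frac{200589}{40339}$ ($a = 435 \left(- \frac{1}{107}\right) + 342 \left(- \frac{1}{377}\right) = - \frac{435}{107} - \frac{342}{377} = - \frac{200589}{40339} \approx -4.9726$)
$q{\left(r \right)} = 1$ ($q{\left(r \right)} = \frac{r}{r} = 1$)
$q{\left(3 \right)} \left(t{\left(4,-3 \right)} - 0\right) \left(-5\right) a = 1 \left(\left(6 - -3\right) - 0\right) \left(-5\right) \left(- \frac{200589}{40339}\right) = 1 \left(\left(6 + 3\right) + 0\right) \left(-5\right) \left(- \frac{200589}{40339}\right) = 1 \left(9 + 0\right) \left(-5\right) \left(- \frac{200589}{40339}\right) = 1 \cdot 9 \left(-5\right) \left(- \frac{200589}{40339}\right) = 9 \left(-5\right) \left(- \frac{200589}{40339}\right) = \left(-45\right) \left(- \frac{200589}{40339}\right) = \frac{9026505}{40339}$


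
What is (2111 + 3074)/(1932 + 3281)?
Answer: 5185/5213 ≈ 0.99463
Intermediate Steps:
(2111 + 3074)/(1932 + 3281) = 5185/5213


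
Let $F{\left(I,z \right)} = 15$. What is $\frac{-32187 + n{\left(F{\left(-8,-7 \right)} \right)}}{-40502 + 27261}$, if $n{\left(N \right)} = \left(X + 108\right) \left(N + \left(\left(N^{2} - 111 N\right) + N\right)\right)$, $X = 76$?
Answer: $\frac{291627}{13241} \approx 22.025$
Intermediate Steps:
$n{\left(N \right)} = - 20056 N + 184 N^{2}$ ($n{\left(N \right)} = \left(76 + 108\right) \left(N + \left(\left(N^{2} - 111 N\right) + N\right)\right) = 184 \left(N + \left(N^{2} - 110 N\right)\right) = 184 \left(N^{2} - 109 N\right) = - 20056 N + 184 N^{2}$)
$\frac{-32187 + n{\left(F{\left(-8,-7 \right)} \right)}}{-40502 + 27261} = \frac{-32187 + 184 \cdot 15 \left(-109 + 15\right)}{-40502 + 27261} = \frac{-32187 + 184 \cdot 15 \left(-94\right)}{-13241} = \left(-32187 - 259440\right) \left(- \frac{1}{13241}\right) = \left(-291627\right) \left(- \frac{1}{13241}\right) = \frac{291627}{13241}$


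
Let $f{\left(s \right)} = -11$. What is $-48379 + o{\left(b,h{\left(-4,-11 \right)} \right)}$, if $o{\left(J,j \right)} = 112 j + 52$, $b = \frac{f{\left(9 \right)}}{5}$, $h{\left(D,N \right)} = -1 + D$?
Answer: $-48887$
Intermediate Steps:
$b = - \frac{11}{5} \approx -2.2$
$o{\left(J,j \right)} = 52 + 112 j$
$-48379 + o{\left(b,h{\left(-4,-11 \right)} \right)} = -48379 + \left(52 + 112 \left(-1 - 4\right)\right) = -48379 + \left(52 + 112 \left(-5\right)\right) = -48379 + \left(52 - 560\right) = -48379 - 508 = -48887$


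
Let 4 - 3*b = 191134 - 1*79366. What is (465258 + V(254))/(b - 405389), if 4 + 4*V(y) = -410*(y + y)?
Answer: -1239561/1327931 ≈ -0.93345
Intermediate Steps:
V(y) = -1 - 205*y (V(y) = -1 + (-410*(y + y))/4 = -1 + (-820*y)/4 = -1 - 205*y)
b = -111764/3 (b = 4/3 - (191134 - 1*79366)/3 = 4/3 - (191134 - 79366)/3 = 4/3 - ⅓*111768 = 4/3 - 37256 = -111764/3 ≈ -37255.)
(465258 + V(254))/(b - 405389) = (465258 + (-1 - 205*254))/(-111764/3 - 405389) = (465258 + (-1 - 52070))/(-1327931/3) = (465258 - 52071)*(-3/1327931) = 413187*(-3/1327931) = -1239561/1327931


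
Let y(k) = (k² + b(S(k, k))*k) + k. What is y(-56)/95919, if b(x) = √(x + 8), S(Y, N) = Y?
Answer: 3080/95919 - 224*I*√3/95919 ≈ 0.03211 - 0.0040449*I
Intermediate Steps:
b(x) = √(8 + x)
y(k) = k + k² + k*√(8 + k) (y(k) = (k² + √(8 + k)*k) + k = (k² + k*√(8 + k)) + k = k + k² + k*√(8 + k))
y(-56)/95919 = -56*(1 - 56 + √(8 - 56))/95919 = -56*(1 - 56 + √(-48))*(1/95919) = -56*(1 - 56 + 4*I*√3)*(1/95919) = -56*(-55 + 4*I*√3)*(1/95919) = (3080 - 224*I*√3)*(1/95919) = 3080/95919 - 224*I*√3/95919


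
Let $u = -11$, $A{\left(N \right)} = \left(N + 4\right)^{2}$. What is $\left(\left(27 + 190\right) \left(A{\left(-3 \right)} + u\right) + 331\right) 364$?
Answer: $-669396$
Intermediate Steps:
$A{\left(N \right)} = \left(4 + N\right)^{2}$
$\left(\left(27 + 190\right) \left(A{\left(-3 \right)} + u\right) + 331\right) 364 = \left(\left(27 + 190\right) \left(\left(4 - 3\right)^{2} - 11\right) + 331\right) 364 = \left(217 \left(1^{2} - 11\right) + 331\right) 364 = \left(217 \left(1 - 11\right) + 331\right) 364 = \left(217 \left(-10\right) + 331\right) 364 = \left(-2170 + 331\right) 364 = \left(-1839\right) 364 = -669396$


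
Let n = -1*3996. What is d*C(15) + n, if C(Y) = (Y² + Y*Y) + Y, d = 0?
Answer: -3996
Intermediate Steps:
C(Y) = Y + 2*Y² (C(Y) = (Y² + Y²) + Y = 2*Y² + Y = Y + 2*Y²)
n = -3996
d*C(15) + n = 0*(15*(1 + 2*15)) - 3996 = 0*(15*(1 + 30)) - 3996 = 0*(15*31) - 3996 = 0*465 - 3996 = 0 - 3996 = -3996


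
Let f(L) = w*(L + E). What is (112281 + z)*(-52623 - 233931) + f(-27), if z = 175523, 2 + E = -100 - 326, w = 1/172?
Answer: -14185078636007/172 ≈ -8.2471e+10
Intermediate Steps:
w = 1/172 ≈ 0.0058140
E = -428 (E = -2 + (-100 - 326) = -2 - 426 = -428)
f(L) = -107/43 + L/172 (f(L) = (L - 428)/172 = (-428 + L)/172 = -107/43 + L/172)
(112281 + z)*(-52623 - 233931) + f(-27) = (112281 + 175523)*(-52623 - 233931) + (-107/43 + (1/172)*(-27)) = 287804*(-286554) + (-107/43 - 27/172) = -82471387416 - 455/172 = -14185078636007/172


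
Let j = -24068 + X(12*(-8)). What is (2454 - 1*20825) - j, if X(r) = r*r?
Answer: -3519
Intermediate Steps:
X(r) = r**2
j = -14852 (j = -24068 + (12*(-8))**2 = -24068 + (-96)**2 = -24068 + 9216 = -14852)
(2454 - 1*20825) - j = (2454 - 1*20825) - 1*(-14852) = (2454 - 20825) + 14852 = -18371 + 14852 = -3519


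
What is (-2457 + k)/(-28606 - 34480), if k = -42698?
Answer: 45155/63086 ≈ 0.71577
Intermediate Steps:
(-2457 + k)/(-28606 - 34480) = (-2457 - 42698)/(-28606 - 34480) = -45155/(-63086) = -45155*(-1/63086) = 45155/63086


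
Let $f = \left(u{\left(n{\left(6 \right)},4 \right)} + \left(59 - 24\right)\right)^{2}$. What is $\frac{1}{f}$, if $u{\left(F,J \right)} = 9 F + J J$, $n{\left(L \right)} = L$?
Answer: $\frac{1}{11025} \approx 9.0703 \cdot 10^{-5}$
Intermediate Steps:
$u{\left(F,J \right)} = J^{2} + 9 F$ ($u{\left(F,J \right)} = 9 F + J^{2} = J^{2} + 9 F$)
$f = 11025$ ($f = \left(\left(4^{2} + 9 \cdot 6\right) + \left(59 - 24\right)\right)^{2} = \left(\left(16 + 54\right) + 35\right)^{2} = \left(70 + 35\right)^{2} = 105^{2} = 11025$)
$\frac{1}{f} = \frac{1}{11025}$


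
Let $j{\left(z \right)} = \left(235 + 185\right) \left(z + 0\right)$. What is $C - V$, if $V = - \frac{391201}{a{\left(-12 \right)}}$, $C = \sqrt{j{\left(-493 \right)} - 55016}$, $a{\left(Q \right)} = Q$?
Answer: $- \frac{391201}{12} + 2 i \sqrt{65519} \approx -32600.0 + 511.93 i$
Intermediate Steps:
$j{\left(z \right)} = 420 z$
$C = 2 i \sqrt{65519}$ ($C = \sqrt{420 \left(-493\right) - 55016} = \sqrt{-207060 - 55016} = \sqrt{-262076} = 2 i \sqrt{65519} \approx 511.93 i$)
$V = \frac{391201}{12}$ ($V = - \frac{391201}{-12} = \left(-391201\right) \left(- \frac{1}{12}\right) = \frac{391201}{12} \approx 32600.0$)
$C - V = 2 i \sqrt{65519} - \frac{391201}{12} = - \frac{391201}{12} + 2 i \sqrt{65519}$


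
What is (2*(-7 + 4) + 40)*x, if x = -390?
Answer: -13260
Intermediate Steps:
(2*(-7 + 4) + 40)*x = (2*(-7 + 4) + 40)*(-390) = (2*(-3) + 40)*(-390) = (-6 + 40)*(-390) = 34*(-390) = -13260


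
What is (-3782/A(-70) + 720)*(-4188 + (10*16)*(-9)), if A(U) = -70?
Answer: -21781164/5 ≈ -4.3562e+6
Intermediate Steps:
(-3782/A(-70) + 720)*(-4188 + (10*16)*(-9)) = (-3782/(-70) + 720)*(-4188 + (10*16)*(-9)) = (-3782*(-1/70) + 720)*(-4188 + 160*(-9)) = (1891/35 + 720)*(-4188 - 1440) = (27091/35)*(-5628) = -21781164/5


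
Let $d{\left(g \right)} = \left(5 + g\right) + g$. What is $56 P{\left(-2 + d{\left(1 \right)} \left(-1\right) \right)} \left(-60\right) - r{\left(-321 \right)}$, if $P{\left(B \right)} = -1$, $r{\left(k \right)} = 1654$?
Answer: $1706$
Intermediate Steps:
$d{\left(g \right)} = 5 + 2 g$
$56 P{\left(-2 + d{\left(1 \right)} \left(-1\right) \right)} \left(-60\right) - r{\left(-321 \right)} = 56 \left(-1\right) \left(-60\right) - 1654 = \left(-56\right) \left(-60\right) - 1654 = 3360 - 1654 = 1706$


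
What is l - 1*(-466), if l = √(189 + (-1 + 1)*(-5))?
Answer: 466 + 3*√21 ≈ 479.75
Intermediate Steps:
l = 3*√21 (l = √(189 + 0*(-5)) = √(189 + 0) = √189 = 3*√21 ≈ 13.748)
l - 1*(-466) = 3*√21 - 1*(-466) = 3*√21 + 466 = 466 + 3*√21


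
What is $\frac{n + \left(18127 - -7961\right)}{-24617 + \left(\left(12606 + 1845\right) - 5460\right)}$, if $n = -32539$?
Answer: $\frac{6451}{15626} \approx 0.41284$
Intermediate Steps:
$\frac{n + \left(18127 - -7961\right)}{-24617 + \left(\left(12606 + 1845\right) - 5460\right)} = \frac{-32539 + \left(18127 - -7961\right)}{-24617 + \left(\left(12606 + 1845\right) - 5460\right)} = \frac{-32539 + \left(18127 + 7961\right)}{-24617 + \left(14451 - 5460\right)} = \frac{-32539 + 26088}{-24617 + 8991} = - \frac{6451}{-15626} = \left(-6451\right) \left(- \frac{1}{15626}\right) = \frac{6451}{15626}$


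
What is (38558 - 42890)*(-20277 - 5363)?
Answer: 111072480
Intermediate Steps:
(38558 - 42890)*(-20277 - 5363) = -4332*(-25640) = 111072480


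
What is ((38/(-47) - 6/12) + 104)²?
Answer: 93180409/8836 ≈ 10546.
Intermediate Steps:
((38/(-47) - 6/12) + 104)² = ((38*(-1/47) - 6*1/12) + 104)² = ((-38/47 - ½) + 104)² = (-123/94 + 104)² = (9653/94)² = 93180409/8836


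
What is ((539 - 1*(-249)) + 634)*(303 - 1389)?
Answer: -1544292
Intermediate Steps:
((539 - 1*(-249)) + 634)*(303 - 1389) = ((539 + 249) + 634)*(-1086) = (788 + 634)*(-1086) = 1422*(-1086) = -1544292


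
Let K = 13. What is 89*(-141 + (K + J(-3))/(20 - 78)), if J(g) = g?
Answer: -364366/29 ≈ -12564.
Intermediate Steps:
89*(-141 + (K + J(-3))/(20 - 78)) = 89*(-141 + (13 - 3)/(20 - 78)) = 89*(-141 + 10/(-58)) = 89*(-141 + 10*(-1/58)) = 89*(-141 - 5/29) = 89*(-4094/29) = -364366/29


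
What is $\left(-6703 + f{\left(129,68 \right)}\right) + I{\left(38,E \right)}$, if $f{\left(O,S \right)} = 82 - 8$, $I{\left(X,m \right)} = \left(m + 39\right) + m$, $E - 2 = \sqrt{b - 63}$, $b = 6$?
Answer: $-6586 + 2 i \sqrt{57} \approx -6586.0 + 15.1 i$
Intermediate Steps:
$E = 2 + i \sqrt{57}$ ($E = 2 + \sqrt{6 - 63} = 2 + \sqrt{-57} = 2 + i \sqrt{57} \approx 2.0 + 7.5498 i$)
$I{\left(X,m \right)} = 39 + 2 m$ ($I{\left(X,m \right)} = \left(39 + m\right) + m = 39 + 2 m$)
$f{\left(O,S \right)} = 74$
$\left(-6703 + f{\left(129,68 \right)}\right) + I{\left(38,E \right)} = \left(-6703 + 74\right) + \left(39 + 2 \left(2 + i \sqrt{57}\right)\right) = -6629 + \left(39 + \left(4 + 2 i \sqrt{57}\right)\right) = -6629 + \left(43 + 2 i \sqrt{57}\right) = -6586 + 2 i \sqrt{57}$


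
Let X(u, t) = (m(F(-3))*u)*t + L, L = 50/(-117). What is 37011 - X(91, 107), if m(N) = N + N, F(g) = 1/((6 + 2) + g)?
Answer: 19373227/585 ≈ 33117.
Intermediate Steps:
F(g) = 1/(8 + g)
m(N) = 2*N
L = -50/117 (L = 50*(-1/117) = -50/117 ≈ -0.42735)
X(u, t) = -50/117 + 2*t*u/5 (X(u, t) = ((2/(8 - 3))*u)*t - 50/117 = ((2/5)*u)*t - 50/117 = ((2*(⅕))*u)*t - 50/117 = (2*u/5)*t - 50/117 = 2*t*u/5 - 50/117 = -50/117 + 2*t*u/5)
37011 - X(91, 107) = 37011 - (-50/117 + (⅖)*107*91) = 37011 - (-50/117 + 19474/5) = 37011 - 1*2278208/585 = 37011 - 2278208/585 = 19373227/585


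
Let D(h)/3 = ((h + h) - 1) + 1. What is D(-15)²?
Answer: 8100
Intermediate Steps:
D(h) = 6*h (D(h) = 3*(((h + h) - 1) + 1) = 3*((2*h - 1) + 1) = 3*((-1 + 2*h) + 1) = 3*(2*h) = 6*h)
D(-15)² = (6*(-15))² = (-90)² = 8100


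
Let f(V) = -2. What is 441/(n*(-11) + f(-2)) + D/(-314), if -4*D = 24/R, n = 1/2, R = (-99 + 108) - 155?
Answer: -6739083/114610 ≈ -58.800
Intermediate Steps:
R = -146 (R = 9 - 155 = -146)
n = ½ ≈ 0.50000
D = 3/73 (D = -6/(-146) = -6*(-1)/146 = -¼*(-12/73) = 3/73 ≈ 0.041096)
441/(n*(-11) + f(-2)) + D/(-314) = 441/((½)*(-11) - 2) + (3/73)/(-314) = 441/(-11/2 - 2) + (3/73)*(-1/314) = 441/(-15/2) - 3/22922 = 441*(-2/15) - 3/22922 = -294/5 - 3/22922 = -6739083/114610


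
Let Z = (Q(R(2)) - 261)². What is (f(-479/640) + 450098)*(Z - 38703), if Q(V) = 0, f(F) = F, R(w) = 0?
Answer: 4237107502869/320 ≈ 1.3241e+10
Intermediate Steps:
Z = 68121 (Z = (0 - 261)² = (-261)² = 68121)
(f(-479/640) + 450098)*(Z - 38703) = (-479/640 + 450098)*(68121 - 38703) = (-479*1/640 + 450098)*29418 = (-479/640 + 450098)*29418 = (288062241/640)*29418 = 4237107502869/320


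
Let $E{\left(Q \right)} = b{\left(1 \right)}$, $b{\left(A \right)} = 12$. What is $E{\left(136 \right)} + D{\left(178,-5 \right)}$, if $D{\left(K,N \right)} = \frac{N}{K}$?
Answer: $\frac{2131}{178} \approx 11.972$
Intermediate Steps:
$E{\left(Q \right)} = 12$
$E{\left(136 \right)} + D{\left(178,-5 \right)} = 12 - \frac{5}{178} = \frac{2131}{178}$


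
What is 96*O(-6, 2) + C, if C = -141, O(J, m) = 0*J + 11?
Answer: 915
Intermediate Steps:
O(J, m) = 11 (O(J, m) = 0 + 11 = 11)
96*O(-6, 2) + C = 96*11 - 141 = 1056 - 141 = 915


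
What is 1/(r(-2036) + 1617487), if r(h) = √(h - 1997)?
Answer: 1617487/2616264199202 - I*√4033/2616264199202 ≈ 6.1824e-7 - 2.4273e-11*I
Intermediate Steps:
r(h) = √(-1997 + h)
1/(r(-2036) + 1617487) = 1/(√(-1997 - 2036) + 1617487) = 1/(√(-4033) + 1617487) = 1/(I*√4033 + 1617487) = 1/(1617487 + I*√4033)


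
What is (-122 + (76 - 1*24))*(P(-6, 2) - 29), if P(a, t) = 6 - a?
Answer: 1190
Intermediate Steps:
(-122 + (76 - 1*24))*(P(-6, 2) - 29) = (-122 + (76 - 1*24))*((6 - 1*(-6)) - 29) = (-122 + (76 - 24))*((6 + 6) - 29) = (-122 + 52)*(12 - 29) = -70*(-17) = 1190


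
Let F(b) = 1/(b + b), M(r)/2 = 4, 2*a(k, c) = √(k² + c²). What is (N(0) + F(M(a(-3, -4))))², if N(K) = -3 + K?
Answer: 2209/256 ≈ 8.6289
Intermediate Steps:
a(k, c) = √(c² + k²)/2 (a(k, c) = √(k² + c²)/2 = √(c² + k²)/2)
M(r) = 8 (M(r) = 2*4 = 8)
F(b) = 1/(2*b)
(N(0) + F(M(a(-3, -4))))² = ((-3 + 0) + (½)/8)² = (-3 + (½)*(⅛))² = (-3 + 1/16)² = (-47/16)² = 2209/256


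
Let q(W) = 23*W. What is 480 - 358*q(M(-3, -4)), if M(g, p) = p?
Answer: 33416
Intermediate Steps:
480 - 358*q(M(-3, -4)) = 480 - 8234*(-4) = 480 - 358*(-92) = 480 + 32936 = 33416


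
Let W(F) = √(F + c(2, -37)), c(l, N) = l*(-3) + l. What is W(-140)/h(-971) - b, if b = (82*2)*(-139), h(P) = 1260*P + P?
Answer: 22796 - 12*I/1224431 ≈ 22796.0 - 9.8005e-6*I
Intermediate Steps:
c(l, N) = -2*l (c(l, N) = -3*l + l = -2*l)
W(F) = √(-4 + F) (W(F) = √(F - 2*2) = √(F - 4) = √(-4 + F))
h(P) = 1261*P
b = -22796 (b = 164*(-139) = -22796)
W(-140)/h(-971) - b = √(-4 - 140)/((1261*(-971))) - 1*(-22796) = √(-144)/(-1224431) + 22796 = (12*I)*(-1/1224431) + 22796 = -12*I/1224431 + 22796 = 22796 - 12*I/1224431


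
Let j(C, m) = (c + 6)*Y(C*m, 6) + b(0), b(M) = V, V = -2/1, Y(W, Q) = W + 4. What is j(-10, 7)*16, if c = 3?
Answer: -9536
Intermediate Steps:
Y(W, Q) = 4 + W
V = -2 (V = -2*1 = -2)
b(M) = -2
j(C, m) = 34 + 9*C*m (j(C, m) = (3 + 6)*(4 + C*m) - 2 = 9*(4 + C*m) - 2 = (36 + 9*C*m) - 2 = 34 + 9*C*m)
j(-10, 7)*16 = (34 + 9*(-10)*7)*16 = (34 - 630)*16 = -596*16 = -9536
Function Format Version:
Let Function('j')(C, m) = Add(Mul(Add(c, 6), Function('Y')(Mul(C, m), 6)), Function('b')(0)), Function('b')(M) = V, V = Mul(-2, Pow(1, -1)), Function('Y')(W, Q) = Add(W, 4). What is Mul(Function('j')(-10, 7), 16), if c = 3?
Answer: -9536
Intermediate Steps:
Function('Y')(W, Q) = Add(4, W)
V = -2 (V = Mul(-2, 1) = -2)
Function('b')(M) = -2
Function('j')(C, m) = Add(34, Mul(9, C, m)) (Function('j')(C, m) = Add(Mul(Add(3, 6), Add(4, Mul(C, m))), -2) = Add(Mul(9, Add(4, Mul(C, m))), -2) = Add(Add(36, Mul(9, C, m)), -2) = Add(34, Mul(9, C, m)))
Mul(Function('j')(-10, 7), 16) = Mul(Add(34, Mul(9, -10, 7)), 16) = Mul(Add(34, -630), 16) = Mul(-596, 16) = -9536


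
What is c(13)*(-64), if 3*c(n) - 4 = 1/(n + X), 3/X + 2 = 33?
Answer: -52960/609 ≈ -86.962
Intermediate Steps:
X = 3/31 (X = 3/(-2 + 33) = 3/31 ≈ 0.096774)
c(n) = 4/3 + 1/(3*(3/31 + n)) (c(n) = 4/3 + 1/(3*(n + 3/31)) = 4/3 + 1/(3*(3/31 + n)))
c(13)*(-64) = ((43 + 124*13)/(3*(3 + 31*13)))*(-64) = ((43 + 1612)/(3*(3 + 403)))*(-64) = ((⅓)*1655/406)*(-64) = ((⅓)*(1/406)*1655)*(-64) = (1655/1218)*(-64) = -52960/609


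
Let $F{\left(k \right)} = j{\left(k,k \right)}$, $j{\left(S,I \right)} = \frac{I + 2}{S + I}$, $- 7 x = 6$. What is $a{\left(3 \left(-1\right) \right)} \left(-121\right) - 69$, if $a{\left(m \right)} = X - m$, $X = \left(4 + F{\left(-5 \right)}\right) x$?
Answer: $\frac{489}{35} \approx 13.971$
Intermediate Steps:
$x = - \frac{6}{7}$ ($x = \left(- \frac{1}{7}\right) 6 = - \frac{6}{7} \approx -0.85714$)
$j{\left(S,I \right)} = \frac{2 + I}{I + S}$
$F{\left(k \right)} = \frac{2 + k}{2 k}$ ($F{\left(k \right)} = \frac{2 + k}{k + k} = \frac{2 + k}{2 k}$)
$X = - \frac{129}{35}$ ($X = \left(4 + \frac{2 - 5}{2 \left(-5\right)}\right) \left(- \frac{6}{7}\right) = \left(4 + \frac{1}{2} \left(- \frac{1}{5}\right) \left(-3\right)\right) \left(- \frac{6}{7}\right) = \left(4 + \frac{3}{10}\right) \left(- \frac{6}{7}\right) = \frac{43}{10} \left(- \frac{6}{7}\right) = - \frac{129}{35} \approx -3.6857$)
$a{\left(m \right)} = - \frac{129}{35} - m$
$a{\left(3 \left(-1\right) \right)} \left(-121\right) - 69 = \left(- \frac{129}{35} - 3 \left(-1\right)\right) \left(-121\right) - 69 = \left(- \frac{129}{35} - -3\right) \left(-121\right) - 69 = \left(- \frac{129}{35} + 3\right) \left(-121\right) - 69 = \left(- \frac{24}{35}\right) \left(-121\right) - 69 = \frac{2904}{35} - 69 = \frac{489}{35}$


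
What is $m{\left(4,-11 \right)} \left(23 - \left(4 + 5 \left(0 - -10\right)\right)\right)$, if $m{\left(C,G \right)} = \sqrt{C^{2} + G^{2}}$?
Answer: $- 31 \sqrt{137} \approx -362.85$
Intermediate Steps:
$m{\left(4,-11 \right)} \left(23 - \left(4 + 5 \left(0 - -10\right)\right)\right) = \sqrt{4^{2} + \left(-11\right)^{2}} \left(23 - \left(4 + 5 \left(0 - -10\right)\right)\right) = \sqrt{16 + 121} \left(23 - \left(4 + 5 \left(0 + 10\right)\right)\right) = \sqrt{137} \left(23 - 54\right) = \sqrt{137} \left(-31\right) = - 31 \sqrt{137}$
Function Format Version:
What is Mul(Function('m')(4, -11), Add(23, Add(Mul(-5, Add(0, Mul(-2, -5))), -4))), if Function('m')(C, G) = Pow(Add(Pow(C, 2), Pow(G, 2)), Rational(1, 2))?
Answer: Mul(-31, Pow(137, Rational(1, 2))) ≈ -362.85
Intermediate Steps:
Mul(Function('m')(4, -11), Add(23, Add(Mul(-5, Add(0, Mul(-2, -5))), -4))) = Mul(Pow(Add(Pow(4, 2), Pow(-11, 2)), Rational(1, 2)), Add(23, Add(Mul(-5, Add(0, Mul(-2, -5))), -4))) = Mul(Pow(Add(16, 121), Rational(1, 2)), Add(23, Add(Mul(-5, Add(0, 10)), -4))) = Mul(Pow(137, Rational(1, 2)), Add(23, Add(Mul(-5, 10), -4))) = Mul(Pow(137, Rational(1, 2)), Add(23, Add(-50, -4))) = Mul(Pow(137, Rational(1, 2)), Add(23, -54)) = Mul(Pow(137, Rational(1, 2)), -31) = Mul(-31, Pow(137, Rational(1, 2)))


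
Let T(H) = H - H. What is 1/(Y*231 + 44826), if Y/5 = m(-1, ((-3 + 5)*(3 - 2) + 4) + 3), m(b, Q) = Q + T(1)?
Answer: 1/55221 ≈ 1.8109e-5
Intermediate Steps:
T(H) = 0
m(b, Q) = Q (m(b, Q) = Q + 0 = Q)
Y = 45 (Y = 5*(((-3 + 5)*(3 - 2) + 4) + 3) = 5*((2*1 + 4) + 3) = 5*((2 + 4) + 3) = 5*(6 + 3) = 5*9 = 45)
1/(Y*231 + 44826) = 1/(45*231 + 44826) = 1/(10395 + 44826) = 1/55221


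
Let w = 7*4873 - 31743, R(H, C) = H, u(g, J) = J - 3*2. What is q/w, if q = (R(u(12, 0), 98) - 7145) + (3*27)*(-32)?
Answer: -9743/2368 ≈ -4.1144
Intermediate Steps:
u(g, J) = -6 + J (u(g, J) = J - 6 = -6 + J)
w = 2368 (w = 34111 - 31743 = 2368)
q = -9743 (q = ((-6 + 0) - 7145) + (3*27)*(-32) = (-6 - 7145) + 81*(-32) = -7151 - 2592 = -9743)
q/w = -9743/2368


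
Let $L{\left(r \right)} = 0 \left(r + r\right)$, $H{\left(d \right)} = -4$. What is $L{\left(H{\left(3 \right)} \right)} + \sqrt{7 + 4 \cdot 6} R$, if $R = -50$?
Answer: $- 50 \sqrt{31} \approx -278.39$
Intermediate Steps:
$L{\left(r \right)} = 0$ ($L{\left(r \right)} = 0 \cdot 2 r = 0$)
$L{\left(H{\left(3 \right)} \right)} + \sqrt{7 + 4 \cdot 6} R = 0 + \sqrt{7 + 4 \cdot 6} \left(-50\right) = 0 + \sqrt{7 + 24} \left(-50\right) = 0 + \sqrt{31} \left(-50\right) = 0 - 50 \sqrt{31} = - 50 \sqrt{31}$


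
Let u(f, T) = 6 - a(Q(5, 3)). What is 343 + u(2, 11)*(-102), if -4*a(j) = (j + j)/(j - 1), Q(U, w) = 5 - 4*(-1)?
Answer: -2611/8 ≈ -326.38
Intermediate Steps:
Q(U, w) = 9 (Q(U, w) = 5 + 4 = 9)
a(j) = -j/(2*(-1 + j)) (a(j) = -(j + j)/(4*(j - 1)) = -2*j/(4*(-1 + j)) = -j/(2*(-1 + j)))
u(f, T) = 105/16 (u(f, T) = 6 - (-1)*9/(-2 + 2*9) = 6 - (-1)*9/(-2 + 18) = 6 - (-1)*9/16 = 6 - 1*(-9/16) = 6 + 9/16 = 105/16)
343 + u(2, 11)*(-102) = 343 + (105/16)*(-102) = 343 - 5355/8 = -2611/8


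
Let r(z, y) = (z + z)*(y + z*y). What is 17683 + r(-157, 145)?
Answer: 7120363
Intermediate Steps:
r(z, y) = 2*z*(y + y*z) (r(z, y) = (2*z)*(y + y*z) = 2*z*(y + y*z))
17683 + r(-157, 145) = 17683 + 2*145*(-157)*(1 - 157) = 17683 + 2*145*(-157)*(-156) = 17683 + 7102680 = 7120363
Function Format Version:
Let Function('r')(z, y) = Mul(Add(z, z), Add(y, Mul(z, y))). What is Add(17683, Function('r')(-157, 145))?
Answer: 7120363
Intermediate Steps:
Function('r')(z, y) = Mul(2, z, Add(y, Mul(y, z))) (Function('r')(z, y) = Mul(Mul(2, z), Add(y, Mul(y, z))) = Mul(2, z, Add(y, Mul(y, z))))
Add(17683, Function('r')(-157, 145)) = Add(17683, Mul(2, 145, -157, Add(1, -157))) = Add(17683, Mul(2, 145, -157, -156)) = Add(17683, 7102680) = 7120363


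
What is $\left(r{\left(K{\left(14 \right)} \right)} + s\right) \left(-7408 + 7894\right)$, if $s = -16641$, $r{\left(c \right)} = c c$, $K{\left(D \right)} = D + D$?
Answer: $-7706502$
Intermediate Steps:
$K{\left(D \right)} = 2 D$
$r{\left(c \right)} = c^{2}$
$\left(r{\left(K{\left(14 \right)} \right)} + s\right) \left(-7408 + 7894\right) = \left(\left(2 \cdot 14\right)^{2} - 16641\right) \left(-7408 + 7894\right) = \left(28^{2} - 16641\right) 486 = \left(784 - 16641\right) 486 = \left(-15857\right) 486 = -7706502$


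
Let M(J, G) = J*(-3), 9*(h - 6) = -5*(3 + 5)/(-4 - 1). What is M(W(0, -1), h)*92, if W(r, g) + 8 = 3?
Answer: 1380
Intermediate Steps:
W(r, g) = -5 (W(r, g) = -8 + 3 = -5)
h = 62/9 (h = 6 + (-5*(3 + 5)/(-4 - 1))/9 = 6 + (-40/(-5))/9 = 6 + (-40*(-1)/5)/9 = 6 + (-5*(-8/5))/9 = 6 + (⅑)*8 = 6 + 8/9 = 62/9 ≈ 6.8889)
M(J, G) = -3*J
M(W(0, -1), h)*92 = -3*(-5)*92 = 15*92 = 1380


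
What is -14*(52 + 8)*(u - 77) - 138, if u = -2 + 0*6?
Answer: 66222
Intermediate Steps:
u = -2 (u = -2 + 0 = -2)
-14*(52 + 8)*(u - 77) - 138 = -14*(52 + 8)*(-2 - 77) - 138 = -840*(-79) - 138 = -14*(-4740) - 138 = 66360 - 138 = 66222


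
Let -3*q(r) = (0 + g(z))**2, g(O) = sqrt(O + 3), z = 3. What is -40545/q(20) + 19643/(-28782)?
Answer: 22440902/1107 ≈ 20272.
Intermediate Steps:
g(O) = sqrt(3 + O)
q(r) = -2 (q(r) = -(0 + sqrt(3 + 3))**2/3 = -(0 + sqrt(6))**2/3 = -(sqrt(6))**2/3 = -1/3*6 = -2)
-40545/q(20) + 19643/(-28782) = -40545/(-2) + 19643/(-28782) = -40545*(-1/2) + 19643*(-1/28782) = 40545/2 - 1511/2214 = 22440902/1107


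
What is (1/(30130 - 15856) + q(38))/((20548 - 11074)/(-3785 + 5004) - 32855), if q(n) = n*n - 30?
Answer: -24603609703/571541965254 ≈ -0.043048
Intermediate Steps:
q(n) = -30 + n² (q(n) = n² - 30 = -30 + n²)
(1/(30130 - 15856) + q(38))/((20548 - 11074)/(-3785 + 5004) - 32855) = (1/(30130 - 15856) + (-30 + 38²))/((20548 - 11074)/(-3785 + 5004) - 32855) = (1/14274 + (-30 + 1444))/(9474/1219 - 32855) = (1/14274 + 1414)/(9474*(1/1219) - 32855) = 20183437/(14274*(9474/1219 - 32855)) = 20183437/(14274*(-40040771/1219)) = (20183437/14274)*(-1219/40040771) = -24603609703/571541965254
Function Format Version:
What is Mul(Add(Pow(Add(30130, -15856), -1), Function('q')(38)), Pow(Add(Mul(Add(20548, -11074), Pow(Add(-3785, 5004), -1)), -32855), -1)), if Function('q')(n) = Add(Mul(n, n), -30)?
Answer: Rational(-24603609703, 571541965254) ≈ -0.043048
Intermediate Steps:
Function('q')(n) = Add(-30, Pow(n, 2)) (Function('q')(n) = Add(Pow(n, 2), -30) = Add(-30, Pow(n, 2)))
Mul(Add(Pow(Add(30130, -15856), -1), Function('q')(38)), Pow(Add(Mul(Add(20548, -11074), Pow(Add(-3785, 5004), -1)), -32855), -1)) = Mul(Add(Pow(Add(30130, -15856), -1), Add(-30, Pow(38, 2))), Pow(Add(Mul(Add(20548, -11074), Pow(Add(-3785, 5004), -1)), -32855), -1)) = Mul(Add(Pow(14274, -1), Add(-30, 1444)), Pow(Add(Mul(9474, Pow(1219, -1)), -32855), -1)) = Mul(Add(Rational(1, 14274), 1414), Pow(Add(Mul(9474, Rational(1, 1219)), -32855), -1)) = Mul(Rational(20183437, 14274), Pow(Add(Rational(9474, 1219), -32855), -1)) = Mul(Rational(20183437, 14274), Pow(Rational(-40040771, 1219), -1)) = Mul(Rational(20183437, 14274), Rational(-1219, 40040771)) = Rational(-24603609703, 571541965254)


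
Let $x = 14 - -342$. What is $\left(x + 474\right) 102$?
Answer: $84660$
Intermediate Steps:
$x = 356$ ($x = 14 + 342 = 356$)
$\left(x + 474\right) 102 = \left(356 + 474\right) 102 = 830 \cdot 102 = 84660$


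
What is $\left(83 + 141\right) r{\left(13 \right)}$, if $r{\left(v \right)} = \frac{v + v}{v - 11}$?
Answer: $2912$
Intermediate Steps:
$r{\left(v \right)} = \frac{2 v}{-11 + v}$
$\left(83 + 141\right) r{\left(13 \right)} = \left(83 + 141\right) 2 \cdot 13 \frac{1}{-11 + 13} = 224 \cdot 2 \cdot 13 \cdot \frac{1}{2} = 224 \cdot 13 = 2912$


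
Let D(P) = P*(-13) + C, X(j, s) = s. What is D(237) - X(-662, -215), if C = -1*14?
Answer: -2880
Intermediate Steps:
C = -14
D(P) = -14 - 13*P (D(P) = P*(-13) - 14 = -13*P - 14 = -14 - 13*P)
D(237) - X(-662, -215) = (-14 - 13*237) - 1*(-215) = (-14 - 3081) + 215 = -3095 + 215 = -2880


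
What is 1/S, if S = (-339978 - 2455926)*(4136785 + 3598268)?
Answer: -1/21626465622912 ≈ -4.6240e-14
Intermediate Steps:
S = -21626465622912 (S = -2795904*7735053 = -21626465622912)
1/S = 1/(-21626465622912) = -1/21626465622912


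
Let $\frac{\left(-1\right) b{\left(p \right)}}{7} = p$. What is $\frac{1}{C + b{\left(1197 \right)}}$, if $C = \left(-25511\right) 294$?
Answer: $- \frac{1}{7508613} \approx -1.3318 \cdot 10^{-7}$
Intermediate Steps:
$b{\left(p \right)} = - 7 p$
$C = -7500234$
$\frac{1}{C + b{\left(1197 \right)}} = \frac{1}{-7500234 - 8379} = \frac{1}{-7508613} = - \frac{1}{7508613}$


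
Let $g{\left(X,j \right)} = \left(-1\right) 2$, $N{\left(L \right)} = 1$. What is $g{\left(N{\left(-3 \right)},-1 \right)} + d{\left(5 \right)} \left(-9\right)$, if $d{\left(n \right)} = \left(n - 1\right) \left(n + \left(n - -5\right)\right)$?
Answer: $-542$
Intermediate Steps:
$d{\left(n \right)} = \left(-1 + n\right) \left(5 + 2 n\right)$ ($d{\left(n \right)} = \left(-1 + n\right) \left(n + \left(n + 5\right)\right) = \left(-1 + n\right) \left(n + \left(5 + n\right)\right) = \left(-1 + n\right) \left(5 + 2 n\right)$)
$g{\left(X,j \right)} = -2$
$g{\left(N{\left(-3 \right)},-1 \right)} + d{\left(5 \right)} \left(-9\right) = -2 + \left(-5 + 2 \cdot 5^{2} + 3 \cdot 5\right) \left(-9\right) = -2 + \left(-5 + 2 \cdot 25 + 15\right) \left(-9\right) = -2 + \left(-5 + 50 + 15\right) \left(-9\right) = -2 + 60 \left(-9\right) = -2 - 540 = -542$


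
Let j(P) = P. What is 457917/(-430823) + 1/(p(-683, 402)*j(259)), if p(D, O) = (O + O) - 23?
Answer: -92626562020/87146445617 ≈ -1.0629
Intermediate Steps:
p(D, O) = -23 + 2*O (p(D, O) = 2*O - 23 = -23 + 2*O)
457917/(-430823) + 1/(p(-683, 402)*j(259)) = 457917/(-430823) + 1/((-23 + 2*402)*259) = 457917*(-1/430823) + (1/259)/(-23 + 804) = -457917/430823 + (1/259)/781 = -457917/430823 + (1/781)*(1/259) = -457917/430823 + 1/202279 = -92626562020/87146445617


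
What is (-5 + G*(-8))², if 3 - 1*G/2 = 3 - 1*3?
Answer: 2809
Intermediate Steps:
G = 6 (G = 6 - 2*(3 - 1*3) = 6 - 2*(3 - 3) = 6 - 2*0 = 6 + 0 = 6)
(-5 + G*(-8))² = (-5 + 6*(-8))² = (-5 - 48)² = (-53)² = 2809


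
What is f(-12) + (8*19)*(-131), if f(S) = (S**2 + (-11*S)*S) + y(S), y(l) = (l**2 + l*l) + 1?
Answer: -21063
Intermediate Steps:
y(l) = 1 + 2*l**2 (y(l) = (l**2 + l**2) + 1 = 2*l**2 + 1 = 1 + 2*l**2)
f(S) = 1 - 8*S**2 (f(S) = (S**2 + (-11*S)*S) + (1 + 2*S**2) = (S**2 - 11*S**2) + (1 + 2*S**2) = -10*S**2 + (1 + 2*S**2) = 1 - 8*S**2)
f(-12) + (8*19)*(-131) = (1 - 8*(-12)**2) + (8*19)*(-131) = (1 - 8*144) + 152*(-131) = (1 - 1152) - 19912 = -1151 - 19912 = -21063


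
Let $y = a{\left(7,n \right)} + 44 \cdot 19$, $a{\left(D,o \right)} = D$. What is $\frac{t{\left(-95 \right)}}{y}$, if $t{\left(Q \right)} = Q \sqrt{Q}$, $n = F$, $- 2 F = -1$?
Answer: $- \frac{95 i \sqrt{95}}{843} \approx - 1.0984 i$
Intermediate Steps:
$F = \frac{1}{2}$ ($F = \left(- \frac{1}{2}\right) \left(-1\right) = \frac{1}{2} \approx 0.5$)
$n = \frac{1}{2} \approx 0.5$
$t{\left(Q \right)} = Q^{\frac{3}{2}}$
$y = 843$ ($y = 7 + 44 \cdot 19 = 7 + 836 = 843$)
$\frac{t{\left(-95 \right)}}{y} = \frac{\left(-95\right)^{\frac{3}{2}}}{843} = - 95 i \sqrt{95} \cdot \frac{1}{843} = - \frac{95 i \sqrt{95}}{843}$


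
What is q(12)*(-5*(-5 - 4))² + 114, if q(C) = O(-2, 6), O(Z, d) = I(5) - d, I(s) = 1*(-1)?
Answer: -14061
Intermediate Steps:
I(s) = -1
O(Z, d) = -1 - d
q(C) = -7 (q(C) = -1 - 1*6 = -1 - 6 = -7)
q(12)*(-5*(-5 - 4))² + 114 = -7*25*(-5 - 4)² + 114 = -7*(-5*(-9))² + 114 = -7*45² + 114 = -7*2025 + 114 = -14175 + 114 = -14061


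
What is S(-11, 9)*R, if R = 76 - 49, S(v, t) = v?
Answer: -297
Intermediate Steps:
R = 27
S(-11, 9)*R = -11*27 = -297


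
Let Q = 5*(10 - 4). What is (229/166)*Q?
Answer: 3435/83 ≈ 41.386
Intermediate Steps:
Q = 30 (Q = 5*6 = 30)
(229/166)*Q = (229/166)*30 = 3435/83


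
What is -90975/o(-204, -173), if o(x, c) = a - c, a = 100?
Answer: -30325/91 ≈ -333.24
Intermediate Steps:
o(x, c) = 100 - c
-90975/o(-204, -173) = -90975/(100 - 1*(-173)) = -90975/(100 + 173) = -90975/273 = -90975*1/273 = -30325/91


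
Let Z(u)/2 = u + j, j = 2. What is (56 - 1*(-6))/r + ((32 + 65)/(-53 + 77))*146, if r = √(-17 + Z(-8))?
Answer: 7081/12 - 62*I*√29/29 ≈ 590.08 - 11.513*I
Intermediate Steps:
Z(u) = 4 + 2*u (Z(u) = 2*(u + 2) = 2*(2 + u) = 4 + 2*u)
r = I*√29 (r = √(-17 + (4 + 2*(-8))) = √(-17 + (4 - 16)) = √(-17 - 12) = √(-29) = I*√29 ≈ 5.3852*I)
(56 - 1*(-6))/r + ((32 + 65)/(-53 + 77))*146 = (56 - 1*(-6))/((I*√29)) + ((32 + 65)/(-53 + 77))*146 = (56 + 6)*(-I*√29/29) + (97/24)*146 = 62*(-I*√29/29) + (97*(1/24))*146 = -62*I*√29/29 + (97/24)*146 = -62*I*√29/29 + 7081/12 = 7081/12 - 62*I*√29/29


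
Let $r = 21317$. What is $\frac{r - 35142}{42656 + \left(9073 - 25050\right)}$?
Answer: $- \frac{13825}{26679} \approx -0.5182$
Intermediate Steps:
$\frac{r - 35142}{42656 + \left(9073 - 25050\right)} = \frac{21317 - 35142}{42656 + \left(9073 - 25050\right)} = - \frac{13825}{42656 + \left(9073 - 25050\right)} = - \frac{13825}{42656 - 15977} = - \frac{13825}{26679}$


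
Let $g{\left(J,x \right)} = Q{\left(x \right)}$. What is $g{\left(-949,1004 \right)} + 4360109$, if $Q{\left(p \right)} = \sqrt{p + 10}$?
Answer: $4360109 + 13 \sqrt{6} \approx 4.3601 \cdot 10^{6}$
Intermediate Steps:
$Q{\left(p \right)} = \sqrt{10 + p}$
$g{\left(J,x \right)} = \sqrt{10 + x}$
$g{\left(-949,1004 \right)} + 4360109 = \sqrt{10 + 1004} + 4360109 = \sqrt{1014} + 4360109 = 13 \sqrt{6} + 4360109 = 4360109 + 13 \sqrt{6}$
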